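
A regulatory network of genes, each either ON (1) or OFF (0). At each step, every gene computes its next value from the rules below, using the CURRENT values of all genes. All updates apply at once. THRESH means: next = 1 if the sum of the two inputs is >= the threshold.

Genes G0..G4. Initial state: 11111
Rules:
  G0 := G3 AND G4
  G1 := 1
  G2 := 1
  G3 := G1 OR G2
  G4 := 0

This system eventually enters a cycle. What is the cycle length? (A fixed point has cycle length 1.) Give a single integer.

Answer: 1

Derivation:
Step 0: 11111
Step 1: G0=G3&G4=1&1=1 G1=1(const) G2=1(const) G3=G1|G2=1|1=1 G4=0(const) -> 11110
Step 2: G0=G3&G4=1&0=0 G1=1(const) G2=1(const) G3=G1|G2=1|1=1 G4=0(const) -> 01110
Step 3: G0=G3&G4=1&0=0 G1=1(const) G2=1(const) G3=G1|G2=1|1=1 G4=0(const) -> 01110
State from step 3 equals state from step 2 -> cycle length 1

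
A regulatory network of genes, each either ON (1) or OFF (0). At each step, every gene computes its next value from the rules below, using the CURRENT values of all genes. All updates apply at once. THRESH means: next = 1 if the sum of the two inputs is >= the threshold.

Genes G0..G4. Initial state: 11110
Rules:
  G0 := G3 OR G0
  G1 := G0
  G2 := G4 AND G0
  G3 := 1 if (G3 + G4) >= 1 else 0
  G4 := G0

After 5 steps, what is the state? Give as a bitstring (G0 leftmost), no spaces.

Step 1: G0=G3|G0=1|1=1 G1=G0=1 G2=G4&G0=0&1=0 G3=(1+0>=1)=1 G4=G0=1 -> 11011
Step 2: G0=G3|G0=1|1=1 G1=G0=1 G2=G4&G0=1&1=1 G3=(1+1>=1)=1 G4=G0=1 -> 11111
Step 3: G0=G3|G0=1|1=1 G1=G0=1 G2=G4&G0=1&1=1 G3=(1+1>=1)=1 G4=G0=1 -> 11111
Step 4: G0=G3|G0=1|1=1 G1=G0=1 G2=G4&G0=1&1=1 G3=(1+1>=1)=1 G4=G0=1 -> 11111
Step 5: G0=G3|G0=1|1=1 G1=G0=1 G2=G4&G0=1&1=1 G3=(1+1>=1)=1 G4=G0=1 -> 11111

11111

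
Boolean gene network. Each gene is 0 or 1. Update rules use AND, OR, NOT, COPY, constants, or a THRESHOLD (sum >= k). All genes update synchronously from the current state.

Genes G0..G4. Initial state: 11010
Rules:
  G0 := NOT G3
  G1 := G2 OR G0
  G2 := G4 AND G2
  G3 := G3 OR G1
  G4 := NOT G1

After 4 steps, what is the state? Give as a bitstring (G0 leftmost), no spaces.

Step 1: G0=NOT G3=NOT 1=0 G1=G2|G0=0|1=1 G2=G4&G2=0&0=0 G3=G3|G1=1|1=1 G4=NOT G1=NOT 1=0 -> 01010
Step 2: G0=NOT G3=NOT 1=0 G1=G2|G0=0|0=0 G2=G4&G2=0&0=0 G3=G3|G1=1|1=1 G4=NOT G1=NOT 1=0 -> 00010
Step 3: G0=NOT G3=NOT 1=0 G1=G2|G0=0|0=0 G2=G4&G2=0&0=0 G3=G3|G1=1|0=1 G4=NOT G1=NOT 0=1 -> 00011
Step 4: G0=NOT G3=NOT 1=0 G1=G2|G0=0|0=0 G2=G4&G2=1&0=0 G3=G3|G1=1|0=1 G4=NOT G1=NOT 0=1 -> 00011

00011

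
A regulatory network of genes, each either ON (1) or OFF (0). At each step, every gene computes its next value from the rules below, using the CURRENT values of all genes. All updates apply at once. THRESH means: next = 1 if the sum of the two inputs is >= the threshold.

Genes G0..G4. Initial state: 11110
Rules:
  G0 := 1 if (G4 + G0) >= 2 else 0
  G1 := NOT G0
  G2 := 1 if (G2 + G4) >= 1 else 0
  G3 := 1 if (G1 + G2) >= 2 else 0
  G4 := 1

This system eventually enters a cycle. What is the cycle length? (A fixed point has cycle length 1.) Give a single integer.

Answer: 1

Derivation:
Step 0: 11110
Step 1: G0=(0+1>=2)=0 G1=NOT G0=NOT 1=0 G2=(1+0>=1)=1 G3=(1+1>=2)=1 G4=1(const) -> 00111
Step 2: G0=(1+0>=2)=0 G1=NOT G0=NOT 0=1 G2=(1+1>=1)=1 G3=(0+1>=2)=0 G4=1(const) -> 01101
Step 3: G0=(1+0>=2)=0 G1=NOT G0=NOT 0=1 G2=(1+1>=1)=1 G3=(1+1>=2)=1 G4=1(const) -> 01111
Step 4: G0=(1+0>=2)=0 G1=NOT G0=NOT 0=1 G2=(1+1>=1)=1 G3=(1+1>=2)=1 G4=1(const) -> 01111
State from step 4 equals state from step 3 -> cycle length 1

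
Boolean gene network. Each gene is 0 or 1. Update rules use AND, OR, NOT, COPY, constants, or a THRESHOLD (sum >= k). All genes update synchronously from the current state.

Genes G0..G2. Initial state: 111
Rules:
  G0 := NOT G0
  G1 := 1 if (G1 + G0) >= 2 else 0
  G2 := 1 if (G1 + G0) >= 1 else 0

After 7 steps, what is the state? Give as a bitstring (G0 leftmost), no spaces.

Step 1: G0=NOT G0=NOT 1=0 G1=(1+1>=2)=1 G2=(1+1>=1)=1 -> 011
Step 2: G0=NOT G0=NOT 0=1 G1=(1+0>=2)=0 G2=(1+0>=1)=1 -> 101
Step 3: G0=NOT G0=NOT 1=0 G1=(0+1>=2)=0 G2=(0+1>=1)=1 -> 001
Step 4: G0=NOT G0=NOT 0=1 G1=(0+0>=2)=0 G2=(0+0>=1)=0 -> 100
Step 5: G0=NOT G0=NOT 1=0 G1=(0+1>=2)=0 G2=(0+1>=1)=1 -> 001
Step 6: G0=NOT G0=NOT 0=1 G1=(0+0>=2)=0 G2=(0+0>=1)=0 -> 100
Step 7: G0=NOT G0=NOT 1=0 G1=(0+1>=2)=0 G2=(0+1>=1)=1 -> 001

001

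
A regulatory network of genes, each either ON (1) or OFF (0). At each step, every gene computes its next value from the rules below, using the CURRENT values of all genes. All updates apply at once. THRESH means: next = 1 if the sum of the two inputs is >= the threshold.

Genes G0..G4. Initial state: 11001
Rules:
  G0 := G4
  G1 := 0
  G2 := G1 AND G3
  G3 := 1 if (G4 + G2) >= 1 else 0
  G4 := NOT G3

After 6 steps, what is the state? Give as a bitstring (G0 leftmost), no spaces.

Step 1: G0=G4=1 G1=0(const) G2=G1&G3=1&0=0 G3=(1+0>=1)=1 G4=NOT G3=NOT 0=1 -> 10011
Step 2: G0=G4=1 G1=0(const) G2=G1&G3=0&1=0 G3=(1+0>=1)=1 G4=NOT G3=NOT 1=0 -> 10010
Step 3: G0=G4=0 G1=0(const) G2=G1&G3=0&1=0 G3=(0+0>=1)=0 G4=NOT G3=NOT 1=0 -> 00000
Step 4: G0=G4=0 G1=0(const) G2=G1&G3=0&0=0 G3=(0+0>=1)=0 G4=NOT G3=NOT 0=1 -> 00001
Step 5: G0=G4=1 G1=0(const) G2=G1&G3=0&0=0 G3=(1+0>=1)=1 G4=NOT G3=NOT 0=1 -> 10011
Step 6: G0=G4=1 G1=0(const) G2=G1&G3=0&1=0 G3=(1+0>=1)=1 G4=NOT G3=NOT 1=0 -> 10010

10010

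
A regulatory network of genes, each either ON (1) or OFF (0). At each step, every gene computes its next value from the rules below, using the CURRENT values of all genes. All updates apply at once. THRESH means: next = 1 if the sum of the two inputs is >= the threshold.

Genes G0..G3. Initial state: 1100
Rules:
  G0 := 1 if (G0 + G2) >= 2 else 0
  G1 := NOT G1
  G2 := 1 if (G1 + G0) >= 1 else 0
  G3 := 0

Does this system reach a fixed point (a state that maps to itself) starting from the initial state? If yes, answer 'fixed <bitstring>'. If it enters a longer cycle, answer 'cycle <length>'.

Step 0: 1100
Step 1: G0=(1+0>=2)=0 G1=NOT G1=NOT 1=0 G2=(1+1>=1)=1 G3=0(const) -> 0010
Step 2: G0=(0+1>=2)=0 G1=NOT G1=NOT 0=1 G2=(0+0>=1)=0 G3=0(const) -> 0100
Step 3: G0=(0+0>=2)=0 G1=NOT G1=NOT 1=0 G2=(1+0>=1)=1 G3=0(const) -> 0010
Cycle of length 2 starting at step 1 -> no fixed point

Answer: cycle 2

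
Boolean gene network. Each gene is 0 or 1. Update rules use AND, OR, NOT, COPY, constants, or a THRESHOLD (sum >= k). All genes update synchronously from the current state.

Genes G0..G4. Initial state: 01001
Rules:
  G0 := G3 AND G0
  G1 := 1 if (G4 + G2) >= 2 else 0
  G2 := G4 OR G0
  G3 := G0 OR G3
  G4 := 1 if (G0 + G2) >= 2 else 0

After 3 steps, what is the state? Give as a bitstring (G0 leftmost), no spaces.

Step 1: G0=G3&G0=0&0=0 G1=(1+0>=2)=0 G2=G4|G0=1|0=1 G3=G0|G3=0|0=0 G4=(0+0>=2)=0 -> 00100
Step 2: G0=G3&G0=0&0=0 G1=(0+1>=2)=0 G2=G4|G0=0|0=0 G3=G0|G3=0|0=0 G4=(0+1>=2)=0 -> 00000
Step 3: G0=G3&G0=0&0=0 G1=(0+0>=2)=0 G2=G4|G0=0|0=0 G3=G0|G3=0|0=0 G4=(0+0>=2)=0 -> 00000

00000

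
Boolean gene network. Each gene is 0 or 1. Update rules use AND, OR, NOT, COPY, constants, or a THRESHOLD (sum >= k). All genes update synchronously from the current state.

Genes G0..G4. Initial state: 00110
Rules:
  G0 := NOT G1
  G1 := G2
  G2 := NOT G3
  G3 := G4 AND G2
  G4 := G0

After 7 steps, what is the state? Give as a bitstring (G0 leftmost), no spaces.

Step 1: G0=NOT G1=NOT 0=1 G1=G2=1 G2=NOT G3=NOT 1=0 G3=G4&G2=0&1=0 G4=G0=0 -> 11000
Step 2: G0=NOT G1=NOT 1=0 G1=G2=0 G2=NOT G3=NOT 0=1 G3=G4&G2=0&0=0 G4=G0=1 -> 00101
Step 3: G0=NOT G1=NOT 0=1 G1=G2=1 G2=NOT G3=NOT 0=1 G3=G4&G2=1&1=1 G4=G0=0 -> 11110
Step 4: G0=NOT G1=NOT 1=0 G1=G2=1 G2=NOT G3=NOT 1=0 G3=G4&G2=0&1=0 G4=G0=1 -> 01001
Step 5: G0=NOT G1=NOT 1=0 G1=G2=0 G2=NOT G3=NOT 0=1 G3=G4&G2=1&0=0 G4=G0=0 -> 00100
Step 6: G0=NOT G1=NOT 0=1 G1=G2=1 G2=NOT G3=NOT 0=1 G3=G4&G2=0&1=0 G4=G0=0 -> 11100
Step 7: G0=NOT G1=NOT 1=0 G1=G2=1 G2=NOT G3=NOT 0=1 G3=G4&G2=0&1=0 G4=G0=1 -> 01101

01101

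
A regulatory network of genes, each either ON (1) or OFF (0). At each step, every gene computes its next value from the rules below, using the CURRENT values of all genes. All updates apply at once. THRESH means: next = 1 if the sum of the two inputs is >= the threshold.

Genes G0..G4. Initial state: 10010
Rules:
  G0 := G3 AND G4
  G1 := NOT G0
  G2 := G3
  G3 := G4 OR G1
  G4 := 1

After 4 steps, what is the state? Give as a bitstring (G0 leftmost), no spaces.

Step 1: G0=G3&G4=1&0=0 G1=NOT G0=NOT 1=0 G2=G3=1 G3=G4|G1=0|0=0 G4=1(const) -> 00101
Step 2: G0=G3&G4=0&1=0 G1=NOT G0=NOT 0=1 G2=G3=0 G3=G4|G1=1|0=1 G4=1(const) -> 01011
Step 3: G0=G3&G4=1&1=1 G1=NOT G0=NOT 0=1 G2=G3=1 G3=G4|G1=1|1=1 G4=1(const) -> 11111
Step 4: G0=G3&G4=1&1=1 G1=NOT G0=NOT 1=0 G2=G3=1 G3=G4|G1=1|1=1 G4=1(const) -> 10111

10111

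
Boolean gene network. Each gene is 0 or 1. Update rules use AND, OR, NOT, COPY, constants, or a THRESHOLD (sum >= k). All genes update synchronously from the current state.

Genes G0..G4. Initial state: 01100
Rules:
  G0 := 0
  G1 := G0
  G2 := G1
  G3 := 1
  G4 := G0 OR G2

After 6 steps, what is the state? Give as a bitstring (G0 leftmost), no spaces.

Step 1: G0=0(const) G1=G0=0 G2=G1=1 G3=1(const) G4=G0|G2=0|1=1 -> 00111
Step 2: G0=0(const) G1=G0=0 G2=G1=0 G3=1(const) G4=G0|G2=0|1=1 -> 00011
Step 3: G0=0(const) G1=G0=0 G2=G1=0 G3=1(const) G4=G0|G2=0|0=0 -> 00010
Step 4: G0=0(const) G1=G0=0 G2=G1=0 G3=1(const) G4=G0|G2=0|0=0 -> 00010
Step 5: G0=0(const) G1=G0=0 G2=G1=0 G3=1(const) G4=G0|G2=0|0=0 -> 00010
Step 6: G0=0(const) G1=G0=0 G2=G1=0 G3=1(const) G4=G0|G2=0|0=0 -> 00010

00010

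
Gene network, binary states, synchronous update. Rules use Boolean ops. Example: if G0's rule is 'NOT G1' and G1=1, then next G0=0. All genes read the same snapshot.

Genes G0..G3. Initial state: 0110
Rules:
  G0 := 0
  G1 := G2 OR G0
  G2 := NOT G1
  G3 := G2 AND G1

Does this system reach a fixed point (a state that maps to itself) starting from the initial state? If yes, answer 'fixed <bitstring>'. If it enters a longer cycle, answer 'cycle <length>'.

Answer: cycle 4

Derivation:
Step 0: 0110
Step 1: G0=0(const) G1=G2|G0=1|0=1 G2=NOT G1=NOT 1=0 G3=G2&G1=1&1=1 -> 0101
Step 2: G0=0(const) G1=G2|G0=0|0=0 G2=NOT G1=NOT 1=0 G3=G2&G1=0&1=0 -> 0000
Step 3: G0=0(const) G1=G2|G0=0|0=0 G2=NOT G1=NOT 0=1 G3=G2&G1=0&0=0 -> 0010
Step 4: G0=0(const) G1=G2|G0=1|0=1 G2=NOT G1=NOT 0=1 G3=G2&G1=1&0=0 -> 0110
Cycle of length 4 starting at step 0 -> no fixed point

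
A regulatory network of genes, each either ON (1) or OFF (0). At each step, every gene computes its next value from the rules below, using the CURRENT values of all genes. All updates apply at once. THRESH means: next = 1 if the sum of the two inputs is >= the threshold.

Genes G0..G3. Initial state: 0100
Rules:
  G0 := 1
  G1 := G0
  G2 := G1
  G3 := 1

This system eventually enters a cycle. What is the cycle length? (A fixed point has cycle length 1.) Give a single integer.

Step 0: 0100
Step 1: G0=1(const) G1=G0=0 G2=G1=1 G3=1(const) -> 1011
Step 2: G0=1(const) G1=G0=1 G2=G1=0 G3=1(const) -> 1101
Step 3: G0=1(const) G1=G0=1 G2=G1=1 G3=1(const) -> 1111
Step 4: G0=1(const) G1=G0=1 G2=G1=1 G3=1(const) -> 1111
State from step 4 equals state from step 3 -> cycle length 1

Answer: 1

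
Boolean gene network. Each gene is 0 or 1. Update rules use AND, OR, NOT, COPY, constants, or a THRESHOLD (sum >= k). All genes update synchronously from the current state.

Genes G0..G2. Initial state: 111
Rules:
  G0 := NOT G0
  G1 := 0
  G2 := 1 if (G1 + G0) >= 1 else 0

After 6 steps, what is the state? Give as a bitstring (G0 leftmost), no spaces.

Step 1: G0=NOT G0=NOT 1=0 G1=0(const) G2=(1+1>=1)=1 -> 001
Step 2: G0=NOT G0=NOT 0=1 G1=0(const) G2=(0+0>=1)=0 -> 100
Step 3: G0=NOT G0=NOT 1=0 G1=0(const) G2=(0+1>=1)=1 -> 001
Step 4: G0=NOT G0=NOT 0=1 G1=0(const) G2=(0+0>=1)=0 -> 100
Step 5: G0=NOT G0=NOT 1=0 G1=0(const) G2=(0+1>=1)=1 -> 001
Step 6: G0=NOT G0=NOT 0=1 G1=0(const) G2=(0+0>=1)=0 -> 100

100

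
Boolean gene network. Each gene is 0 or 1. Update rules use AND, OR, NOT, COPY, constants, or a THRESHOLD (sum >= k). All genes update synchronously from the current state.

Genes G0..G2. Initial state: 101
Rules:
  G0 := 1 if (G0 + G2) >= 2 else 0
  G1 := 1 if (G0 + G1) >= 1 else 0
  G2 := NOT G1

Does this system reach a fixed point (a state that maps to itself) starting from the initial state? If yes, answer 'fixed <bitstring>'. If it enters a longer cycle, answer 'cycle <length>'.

Step 0: 101
Step 1: G0=(1+1>=2)=1 G1=(1+0>=1)=1 G2=NOT G1=NOT 0=1 -> 111
Step 2: G0=(1+1>=2)=1 G1=(1+1>=1)=1 G2=NOT G1=NOT 1=0 -> 110
Step 3: G0=(1+0>=2)=0 G1=(1+1>=1)=1 G2=NOT G1=NOT 1=0 -> 010
Step 4: G0=(0+0>=2)=0 G1=(0+1>=1)=1 G2=NOT G1=NOT 1=0 -> 010
Fixed point reached at step 3: 010

Answer: fixed 010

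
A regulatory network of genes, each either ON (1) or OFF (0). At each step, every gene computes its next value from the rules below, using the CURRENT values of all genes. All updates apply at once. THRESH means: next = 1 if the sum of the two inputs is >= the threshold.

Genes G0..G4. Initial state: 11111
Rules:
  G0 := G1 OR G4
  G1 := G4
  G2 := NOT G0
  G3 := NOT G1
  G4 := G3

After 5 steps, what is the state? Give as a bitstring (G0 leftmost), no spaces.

Step 1: G0=G1|G4=1|1=1 G1=G4=1 G2=NOT G0=NOT 1=0 G3=NOT G1=NOT 1=0 G4=G3=1 -> 11001
Step 2: G0=G1|G4=1|1=1 G1=G4=1 G2=NOT G0=NOT 1=0 G3=NOT G1=NOT 1=0 G4=G3=0 -> 11000
Step 3: G0=G1|G4=1|0=1 G1=G4=0 G2=NOT G0=NOT 1=0 G3=NOT G1=NOT 1=0 G4=G3=0 -> 10000
Step 4: G0=G1|G4=0|0=0 G1=G4=0 G2=NOT G0=NOT 1=0 G3=NOT G1=NOT 0=1 G4=G3=0 -> 00010
Step 5: G0=G1|G4=0|0=0 G1=G4=0 G2=NOT G0=NOT 0=1 G3=NOT G1=NOT 0=1 G4=G3=1 -> 00111

00111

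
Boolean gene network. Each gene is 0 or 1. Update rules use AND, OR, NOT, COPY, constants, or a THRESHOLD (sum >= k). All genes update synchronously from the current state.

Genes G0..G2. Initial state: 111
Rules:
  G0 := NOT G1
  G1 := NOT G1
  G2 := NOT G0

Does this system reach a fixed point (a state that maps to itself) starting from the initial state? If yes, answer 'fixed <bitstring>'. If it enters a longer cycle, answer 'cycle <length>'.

Answer: cycle 2

Derivation:
Step 0: 111
Step 1: G0=NOT G1=NOT 1=0 G1=NOT G1=NOT 1=0 G2=NOT G0=NOT 1=0 -> 000
Step 2: G0=NOT G1=NOT 0=1 G1=NOT G1=NOT 0=1 G2=NOT G0=NOT 0=1 -> 111
Cycle of length 2 starting at step 0 -> no fixed point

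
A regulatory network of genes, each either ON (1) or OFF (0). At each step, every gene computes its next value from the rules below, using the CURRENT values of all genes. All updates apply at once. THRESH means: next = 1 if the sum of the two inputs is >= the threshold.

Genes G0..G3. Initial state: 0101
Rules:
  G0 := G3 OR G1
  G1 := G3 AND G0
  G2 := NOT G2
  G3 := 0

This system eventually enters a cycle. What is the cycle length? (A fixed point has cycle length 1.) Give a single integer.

Step 0: 0101
Step 1: G0=G3|G1=1|1=1 G1=G3&G0=1&0=0 G2=NOT G2=NOT 0=1 G3=0(const) -> 1010
Step 2: G0=G3|G1=0|0=0 G1=G3&G0=0&1=0 G2=NOT G2=NOT 1=0 G3=0(const) -> 0000
Step 3: G0=G3|G1=0|0=0 G1=G3&G0=0&0=0 G2=NOT G2=NOT 0=1 G3=0(const) -> 0010
Step 4: G0=G3|G1=0|0=0 G1=G3&G0=0&0=0 G2=NOT G2=NOT 1=0 G3=0(const) -> 0000
State from step 4 equals state from step 2 -> cycle length 2

Answer: 2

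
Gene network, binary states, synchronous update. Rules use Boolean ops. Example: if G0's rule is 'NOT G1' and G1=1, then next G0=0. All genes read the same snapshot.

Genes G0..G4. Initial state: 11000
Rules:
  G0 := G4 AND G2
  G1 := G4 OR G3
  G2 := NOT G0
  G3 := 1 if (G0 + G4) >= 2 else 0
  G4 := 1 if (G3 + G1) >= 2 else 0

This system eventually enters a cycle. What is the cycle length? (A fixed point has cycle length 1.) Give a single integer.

Answer: 1

Derivation:
Step 0: 11000
Step 1: G0=G4&G2=0&0=0 G1=G4|G3=0|0=0 G2=NOT G0=NOT 1=0 G3=(1+0>=2)=0 G4=(0+1>=2)=0 -> 00000
Step 2: G0=G4&G2=0&0=0 G1=G4|G3=0|0=0 G2=NOT G0=NOT 0=1 G3=(0+0>=2)=0 G4=(0+0>=2)=0 -> 00100
Step 3: G0=G4&G2=0&1=0 G1=G4|G3=0|0=0 G2=NOT G0=NOT 0=1 G3=(0+0>=2)=0 G4=(0+0>=2)=0 -> 00100
State from step 3 equals state from step 2 -> cycle length 1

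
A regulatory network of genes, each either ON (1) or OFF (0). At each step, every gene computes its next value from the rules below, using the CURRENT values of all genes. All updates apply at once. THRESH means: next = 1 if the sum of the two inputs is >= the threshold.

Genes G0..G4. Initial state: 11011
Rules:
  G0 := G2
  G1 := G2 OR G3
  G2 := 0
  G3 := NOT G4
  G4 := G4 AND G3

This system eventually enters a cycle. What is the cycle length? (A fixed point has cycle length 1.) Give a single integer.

Answer: 1

Derivation:
Step 0: 11011
Step 1: G0=G2=0 G1=G2|G3=0|1=1 G2=0(const) G3=NOT G4=NOT 1=0 G4=G4&G3=1&1=1 -> 01001
Step 2: G0=G2=0 G1=G2|G3=0|0=0 G2=0(const) G3=NOT G4=NOT 1=0 G4=G4&G3=1&0=0 -> 00000
Step 3: G0=G2=0 G1=G2|G3=0|0=0 G2=0(const) G3=NOT G4=NOT 0=1 G4=G4&G3=0&0=0 -> 00010
Step 4: G0=G2=0 G1=G2|G3=0|1=1 G2=0(const) G3=NOT G4=NOT 0=1 G4=G4&G3=0&1=0 -> 01010
Step 5: G0=G2=0 G1=G2|G3=0|1=1 G2=0(const) G3=NOT G4=NOT 0=1 G4=G4&G3=0&1=0 -> 01010
State from step 5 equals state from step 4 -> cycle length 1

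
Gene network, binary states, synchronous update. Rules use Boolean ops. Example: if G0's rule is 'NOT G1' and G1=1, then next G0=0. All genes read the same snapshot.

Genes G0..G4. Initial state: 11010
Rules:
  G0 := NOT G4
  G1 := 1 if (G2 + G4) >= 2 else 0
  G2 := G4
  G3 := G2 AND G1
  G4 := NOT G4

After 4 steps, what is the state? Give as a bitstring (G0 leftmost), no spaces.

Step 1: G0=NOT G4=NOT 0=1 G1=(0+0>=2)=0 G2=G4=0 G3=G2&G1=0&1=0 G4=NOT G4=NOT 0=1 -> 10001
Step 2: G0=NOT G4=NOT 1=0 G1=(0+1>=2)=0 G2=G4=1 G3=G2&G1=0&0=0 G4=NOT G4=NOT 1=0 -> 00100
Step 3: G0=NOT G4=NOT 0=1 G1=(1+0>=2)=0 G2=G4=0 G3=G2&G1=1&0=0 G4=NOT G4=NOT 0=1 -> 10001
Step 4: G0=NOT G4=NOT 1=0 G1=(0+1>=2)=0 G2=G4=1 G3=G2&G1=0&0=0 G4=NOT G4=NOT 1=0 -> 00100

00100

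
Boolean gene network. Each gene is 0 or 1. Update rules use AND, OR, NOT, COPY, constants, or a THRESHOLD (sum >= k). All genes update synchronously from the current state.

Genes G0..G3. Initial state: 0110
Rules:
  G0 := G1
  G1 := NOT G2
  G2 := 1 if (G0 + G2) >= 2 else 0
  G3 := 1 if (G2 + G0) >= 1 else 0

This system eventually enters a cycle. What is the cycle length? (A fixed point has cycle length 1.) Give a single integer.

Answer: 1

Derivation:
Step 0: 0110
Step 1: G0=G1=1 G1=NOT G2=NOT 1=0 G2=(0+1>=2)=0 G3=(1+0>=1)=1 -> 1001
Step 2: G0=G1=0 G1=NOT G2=NOT 0=1 G2=(1+0>=2)=0 G3=(0+1>=1)=1 -> 0101
Step 3: G0=G1=1 G1=NOT G2=NOT 0=1 G2=(0+0>=2)=0 G3=(0+0>=1)=0 -> 1100
Step 4: G0=G1=1 G1=NOT G2=NOT 0=1 G2=(1+0>=2)=0 G3=(0+1>=1)=1 -> 1101
Step 5: G0=G1=1 G1=NOT G2=NOT 0=1 G2=(1+0>=2)=0 G3=(0+1>=1)=1 -> 1101
State from step 5 equals state from step 4 -> cycle length 1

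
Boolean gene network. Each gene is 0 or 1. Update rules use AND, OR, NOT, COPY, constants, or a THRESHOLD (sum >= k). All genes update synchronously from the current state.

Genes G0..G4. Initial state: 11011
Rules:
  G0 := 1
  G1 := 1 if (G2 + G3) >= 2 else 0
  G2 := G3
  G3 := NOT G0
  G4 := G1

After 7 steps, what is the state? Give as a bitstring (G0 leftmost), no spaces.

Step 1: G0=1(const) G1=(0+1>=2)=0 G2=G3=1 G3=NOT G0=NOT 1=0 G4=G1=1 -> 10101
Step 2: G0=1(const) G1=(1+0>=2)=0 G2=G3=0 G3=NOT G0=NOT 1=0 G4=G1=0 -> 10000
Step 3: G0=1(const) G1=(0+0>=2)=0 G2=G3=0 G3=NOT G0=NOT 1=0 G4=G1=0 -> 10000
Step 4: G0=1(const) G1=(0+0>=2)=0 G2=G3=0 G3=NOT G0=NOT 1=0 G4=G1=0 -> 10000
Step 5: G0=1(const) G1=(0+0>=2)=0 G2=G3=0 G3=NOT G0=NOT 1=0 G4=G1=0 -> 10000
Step 6: G0=1(const) G1=(0+0>=2)=0 G2=G3=0 G3=NOT G0=NOT 1=0 G4=G1=0 -> 10000
Step 7: G0=1(const) G1=(0+0>=2)=0 G2=G3=0 G3=NOT G0=NOT 1=0 G4=G1=0 -> 10000

10000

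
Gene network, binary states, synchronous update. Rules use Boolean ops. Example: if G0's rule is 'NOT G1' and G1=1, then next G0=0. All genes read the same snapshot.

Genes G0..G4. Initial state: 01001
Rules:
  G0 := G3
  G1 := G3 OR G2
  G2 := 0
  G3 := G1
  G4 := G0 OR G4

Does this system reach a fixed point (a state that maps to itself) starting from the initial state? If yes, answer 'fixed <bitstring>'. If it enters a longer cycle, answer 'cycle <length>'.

Answer: cycle 2

Derivation:
Step 0: 01001
Step 1: G0=G3=0 G1=G3|G2=0|0=0 G2=0(const) G3=G1=1 G4=G0|G4=0|1=1 -> 00011
Step 2: G0=G3=1 G1=G3|G2=1|0=1 G2=0(const) G3=G1=0 G4=G0|G4=0|1=1 -> 11001
Step 3: G0=G3=0 G1=G3|G2=0|0=0 G2=0(const) G3=G1=1 G4=G0|G4=1|1=1 -> 00011
Cycle of length 2 starting at step 1 -> no fixed point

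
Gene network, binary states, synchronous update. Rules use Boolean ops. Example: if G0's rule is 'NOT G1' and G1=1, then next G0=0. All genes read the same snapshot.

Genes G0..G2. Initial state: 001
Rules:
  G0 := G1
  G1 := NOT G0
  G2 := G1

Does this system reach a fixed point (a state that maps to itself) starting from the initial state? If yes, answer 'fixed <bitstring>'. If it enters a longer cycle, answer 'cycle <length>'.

Step 0: 001
Step 1: G0=G1=0 G1=NOT G0=NOT 0=1 G2=G1=0 -> 010
Step 2: G0=G1=1 G1=NOT G0=NOT 0=1 G2=G1=1 -> 111
Step 3: G0=G1=1 G1=NOT G0=NOT 1=0 G2=G1=1 -> 101
Step 4: G0=G1=0 G1=NOT G0=NOT 1=0 G2=G1=0 -> 000
Step 5: G0=G1=0 G1=NOT G0=NOT 0=1 G2=G1=0 -> 010
Cycle of length 4 starting at step 1 -> no fixed point

Answer: cycle 4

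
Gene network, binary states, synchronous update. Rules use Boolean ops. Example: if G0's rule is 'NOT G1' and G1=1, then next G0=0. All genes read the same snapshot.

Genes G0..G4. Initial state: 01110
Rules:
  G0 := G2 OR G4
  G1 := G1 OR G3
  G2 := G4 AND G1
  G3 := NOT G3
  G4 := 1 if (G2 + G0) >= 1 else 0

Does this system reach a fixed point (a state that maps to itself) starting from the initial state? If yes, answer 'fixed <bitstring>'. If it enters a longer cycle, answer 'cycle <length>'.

Answer: cycle 2

Derivation:
Step 0: 01110
Step 1: G0=G2|G4=1|0=1 G1=G1|G3=1|1=1 G2=G4&G1=0&1=0 G3=NOT G3=NOT 1=0 G4=(1+0>=1)=1 -> 11001
Step 2: G0=G2|G4=0|1=1 G1=G1|G3=1|0=1 G2=G4&G1=1&1=1 G3=NOT G3=NOT 0=1 G4=(0+1>=1)=1 -> 11111
Step 3: G0=G2|G4=1|1=1 G1=G1|G3=1|1=1 G2=G4&G1=1&1=1 G3=NOT G3=NOT 1=0 G4=(1+1>=1)=1 -> 11101
Step 4: G0=G2|G4=1|1=1 G1=G1|G3=1|0=1 G2=G4&G1=1&1=1 G3=NOT G3=NOT 0=1 G4=(1+1>=1)=1 -> 11111
Cycle of length 2 starting at step 2 -> no fixed point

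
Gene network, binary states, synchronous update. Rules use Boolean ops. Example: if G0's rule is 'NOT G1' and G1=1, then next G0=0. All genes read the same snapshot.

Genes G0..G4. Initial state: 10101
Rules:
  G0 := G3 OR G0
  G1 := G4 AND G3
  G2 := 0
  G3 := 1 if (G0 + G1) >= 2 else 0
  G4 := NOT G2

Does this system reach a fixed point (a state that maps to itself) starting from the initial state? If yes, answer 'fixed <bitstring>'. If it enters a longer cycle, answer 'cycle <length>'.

Answer: fixed 10001

Derivation:
Step 0: 10101
Step 1: G0=G3|G0=0|1=1 G1=G4&G3=1&0=0 G2=0(const) G3=(1+0>=2)=0 G4=NOT G2=NOT 1=0 -> 10000
Step 2: G0=G3|G0=0|1=1 G1=G4&G3=0&0=0 G2=0(const) G3=(1+0>=2)=0 G4=NOT G2=NOT 0=1 -> 10001
Step 3: G0=G3|G0=0|1=1 G1=G4&G3=1&0=0 G2=0(const) G3=(1+0>=2)=0 G4=NOT G2=NOT 0=1 -> 10001
Fixed point reached at step 2: 10001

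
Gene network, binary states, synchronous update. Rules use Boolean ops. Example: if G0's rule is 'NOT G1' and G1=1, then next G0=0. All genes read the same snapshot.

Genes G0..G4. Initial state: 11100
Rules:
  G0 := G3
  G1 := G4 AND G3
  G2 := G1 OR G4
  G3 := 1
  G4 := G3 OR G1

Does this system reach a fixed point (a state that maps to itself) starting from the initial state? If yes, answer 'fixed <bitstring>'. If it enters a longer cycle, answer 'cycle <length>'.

Answer: fixed 11111

Derivation:
Step 0: 11100
Step 1: G0=G3=0 G1=G4&G3=0&0=0 G2=G1|G4=1|0=1 G3=1(const) G4=G3|G1=0|1=1 -> 00111
Step 2: G0=G3=1 G1=G4&G3=1&1=1 G2=G1|G4=0|1=1 G3=1(const) G4=G3|G1=1|0=1 -> 11111
Step 3: G0=G3=1 G1=G4&G3=1&1=1 G2=G1|G4=1|1=1 G3=1(const) G4=G3|G1=1|1=1 -> 11111
Fixed point reached at step 2: 11111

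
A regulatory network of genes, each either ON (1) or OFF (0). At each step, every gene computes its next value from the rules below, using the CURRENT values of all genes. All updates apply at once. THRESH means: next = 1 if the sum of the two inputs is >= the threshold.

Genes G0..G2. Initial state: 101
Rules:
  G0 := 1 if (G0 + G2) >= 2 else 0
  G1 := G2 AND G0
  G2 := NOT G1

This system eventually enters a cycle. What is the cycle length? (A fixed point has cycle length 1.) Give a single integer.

Step 0: 101
Step 1: G0=(1+1>=2)=1 G1=G2&G0=1&1=1 G2=NOT G1=NOT 0=1 -> 111
Step 2: G0=(1+1>=2)=1 G1=G2&G0=1&1=1 G2=NOT G1=NOT 1=0 -> 110
Step 3: G0=(1+0>=2)=0 G1=G2&G0=0&1=0 G2=NOT G1=NOT 1=0 -> 000
Step 4: G0=(0+0>=2)=0 G1=G2&G0=0&0=0 G2=NOT G1=NOT 0=1 -> 001
Step 5: G0=(0+1>=2)=0 G1=G2&G0=1&0=0 G2=NOT G1=NOT 0=1 -> 001
State from step 5 equals state from step 4 -> cycle length 1

Answer: 1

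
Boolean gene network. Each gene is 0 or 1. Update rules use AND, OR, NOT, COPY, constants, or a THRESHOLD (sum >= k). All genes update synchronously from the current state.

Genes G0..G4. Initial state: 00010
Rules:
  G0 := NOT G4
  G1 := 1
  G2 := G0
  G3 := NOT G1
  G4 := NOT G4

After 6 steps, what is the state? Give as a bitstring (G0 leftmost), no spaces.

Step 1: G0=NOT G4=NOT 0=1 G1=1(const) G2=G0=0 G3=NOT G1=NOT 0=1 G4=NOT G4=NOT 0=1 -> 11011
Step 2: G0=NOT G4=NOT 1=0 G1=1(const) G2=G0=1 G3=NOT G1=NOT 1=0 G4=NOT G4=NOT 1=0 -> 01100
Step 3: G0=NOT G4=NOT 0=1 G1=1(const) G2=G0=0 G3=NOT G1=NOT 1=0 G4=NOT G4=NOT 0=1 -> 11001
Step 4: G0=NOT G4=NOT 1=0 G1=1(const) G2=G0=1 G3=NOT G1=NOT 1=0 G4=NOT G4=NOT 1=0 -> 01100
Step 5: G0=NOT G4=NOT 0=1 G1=1(const) G2=G0=0 G3=NOT G1=NOT 1=0 G4=NOT G4=NOT 0=1 -> 11001
Step 6: G0=NOT G4=NOT 1=0 G1=1(const) G2=G0=1 G3=NOT G1=NOT 1=0 G4=NOT G4=NOT 1=0 -> 01100

01100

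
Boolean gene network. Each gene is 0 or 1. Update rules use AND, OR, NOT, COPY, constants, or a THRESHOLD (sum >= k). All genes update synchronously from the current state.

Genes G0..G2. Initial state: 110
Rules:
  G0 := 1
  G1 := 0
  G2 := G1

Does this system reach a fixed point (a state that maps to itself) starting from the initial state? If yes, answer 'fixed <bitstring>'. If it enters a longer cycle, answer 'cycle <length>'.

Step 0: 110
Step 1: G0=1(const) G1=0(const) G2=G1=1 -> 101
Step 2: G0=1(const) G1=0(const) G2=G1=0 -> 100
Step 3: G0=1(const) G1=0(const) G2=G1=0 -> 100
Fixed point reached at step 2: 100

Answer: fixed 100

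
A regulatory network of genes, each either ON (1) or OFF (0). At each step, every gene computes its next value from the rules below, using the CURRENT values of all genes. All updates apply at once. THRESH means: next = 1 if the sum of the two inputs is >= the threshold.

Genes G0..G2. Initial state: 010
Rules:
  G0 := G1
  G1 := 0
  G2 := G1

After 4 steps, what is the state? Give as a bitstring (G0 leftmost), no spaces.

Step 1: G0=G1=1 G1=0(const) G2=G1=1 -> 101
Step 2: G0=G1=0 G1=0(const) G2=G1=0 -> 000
Step 3: G0=G1=0 G1=0(const) G2=G1=0 -> 000
Step 4: G0=G1=0 G1=0(const) G2=G1=0 -> 000

000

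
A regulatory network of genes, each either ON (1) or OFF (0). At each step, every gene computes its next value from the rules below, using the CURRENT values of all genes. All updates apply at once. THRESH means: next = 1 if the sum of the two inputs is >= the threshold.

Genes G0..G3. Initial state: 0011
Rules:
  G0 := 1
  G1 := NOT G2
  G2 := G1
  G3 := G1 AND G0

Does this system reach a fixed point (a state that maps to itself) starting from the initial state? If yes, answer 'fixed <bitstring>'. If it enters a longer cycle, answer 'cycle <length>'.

Answer: cycle 4

Derivation:
Step 0: 0011
Step 1: G0=1(const) G1=NOT G2=NOT 1=0 G2=G1=0 G3=G1&G0=0&0=0 -> 1000
Step 2: G0=1(const) G1=NOT G2=NOT 0=1 G2=G1=0 G3=G1&G0=0&1=0 -> 1100
Step 3: G0=1(const) G1=NOT G2=NOT 0=1 G2=G1=1 G3=G1&G0=1&1=1 -> 1111
Step 4: G0=1(const) G1=NOT G2=NOT 1=0 G2=G1=1 G3=G1&G0=1&1=1 -> 1011
Step 5: G0=1(const) G1=NOT G2=NOT 1=0 G2=G1=0 G3=G1&G0=0&1=0 -> 1000
Cycle of length 4 starting at step 1 -> no fixed point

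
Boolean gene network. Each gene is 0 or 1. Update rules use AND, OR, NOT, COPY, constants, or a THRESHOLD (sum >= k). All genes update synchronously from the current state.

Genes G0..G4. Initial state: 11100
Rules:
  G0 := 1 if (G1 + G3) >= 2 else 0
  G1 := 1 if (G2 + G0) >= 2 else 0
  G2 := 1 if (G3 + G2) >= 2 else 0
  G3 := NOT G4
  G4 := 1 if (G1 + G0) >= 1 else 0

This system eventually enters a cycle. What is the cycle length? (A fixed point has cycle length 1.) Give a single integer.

Answer: 1

Derivation:
Step 0: 11100
Step 1: G0=(1+0>=2)=0 G1=(1+1>=2)=1 G2=(0+1>=2)=0 G3=NOT G4=NOT 0=1 G4=(1+1>=1)=1 -> 01011
Step 2: G0=(1+1>=2)=1 G1=(0+0>=2)=0 G2=(1+0>=2)=0 G3=NOT G4=NOT 1=0 G4=(1+0>=1)=1 -> 10001
Step 3: G0=(0+0>=2)=0 G1=(0+1>=2)=0 G2=(0+0>=2)=0 G3=NOT G4=NOT 1=0 G4=(0+1>=1)=1 -> 00001
Step 4: G0=(0+0>=2)=0 G1=(0+0>=2)=0 G2=(0+0>=2)=0 G3=NOT G4=NOT 1=0 G4=(0+0>=1)=0 -> 00000
Step 5: G0=(0+0>=2)=0 G1=(0+0>=2)=0 G2=(0+0>=2)=0 G3=NOT G4=NOT 0=1 G4=(0+0>=1)=0 -> 00010
Step 6: G0=(0+1>=2)=0 G1=(0+0>=2)=0 G2=(1+0>=2)=0 G3=NOT G4=NOT 0=1 G4=(0+0>=1)=0 -> 00010
State from step 6 equals state from step 5 -> cycle length 1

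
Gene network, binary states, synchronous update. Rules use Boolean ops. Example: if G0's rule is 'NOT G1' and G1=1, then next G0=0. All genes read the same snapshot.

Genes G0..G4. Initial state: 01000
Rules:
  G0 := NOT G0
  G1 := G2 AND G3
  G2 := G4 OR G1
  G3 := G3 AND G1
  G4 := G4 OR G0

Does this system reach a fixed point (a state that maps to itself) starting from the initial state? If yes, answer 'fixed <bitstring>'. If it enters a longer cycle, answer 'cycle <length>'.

Step 0: 01000
Step 1: G0=NOT G0=NOT 0=1 G1=G2&G3=0&0=0 G2=G4|G1=0|1=1 G3=G3&G1=0&1=0 G4=G4|G0=0|0=0 -> 10100
Step 2: G0=NOT G0=NOT 1=0 G1=G2&G3=1&0=0 G2=G4|G1=0|0=0 G3=G3&G1=0&0=0 G4=G4|G0=0|1=1 -> 00001
Step 3: G0=NOT G0=NOT 0=1 G1=G2&G3=0&0=0 G2=G4|G1=1|0=1 G3=G3&G1=0&0=0 G4=G4|G0=1|0=1 -> 10101
Step 4: G0=NOT G0=NOT 1=0 G1=G2&G3=1&0=0 G2=G4|G1=1|0=1 G3=G3&G1=0&0=0 G4=G4|G0=1|1=1 -> 00101
Step 5: G0=NOT G0=NOT 0=1 G1=G2&G3=1&0=0 G2=G4|G1=1|0=1 G3=G3&G1=0&0=0 G4=G4|G0=1|0=1 -> 10101
Cycle of length 2 starting at step 3 -> no fixed point

Answer: cycle 2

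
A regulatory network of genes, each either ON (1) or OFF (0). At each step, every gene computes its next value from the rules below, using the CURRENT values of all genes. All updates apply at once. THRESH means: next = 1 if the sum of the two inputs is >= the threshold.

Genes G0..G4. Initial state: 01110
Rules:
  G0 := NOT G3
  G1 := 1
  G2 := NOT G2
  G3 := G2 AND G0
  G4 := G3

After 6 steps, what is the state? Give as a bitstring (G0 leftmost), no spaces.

Step 1: G0=NOT G3=NOT 1=0 G1=1(const) G2=NOT G2=NOT 1=0 G3=G2&G0=1&0=0 G4=G3=1 -> 01001
Step 2: G0=NOT G3=NOT 0=1 G1=1(const) G2=NOT G2=NOT 0=1 G3=G2&G0=0&0=0 G4=G3=0 -> 11100
Step 3: G0=NOT G3=NOT 0=1 G1=1(const) G2=NOT G2=NOT 1=0 G3=G2&G0=1&1=1 G4=G3=0 -> 11010
Step 4: G0=NOT G3=NOT 1=0 G1=1(const) G2=NOT G2=NOT 0=1 G3=G2&G0=0&1=0 G4=G3=1 -> 01101
Step 5: G0=NOT G3=NOT 0=1 G1=1(const) G2=NOT G2=NOT 1=0 G3=G2&G0=1&0=0 G4=G3=0 -> 11000
Step 6: G0=NOT G3=NOT 0=1 G1=1(const) G2=NOT G2=NOT 0=1 G3=G2&G0=0&1=0 G4=G3=0 -> 11100

11100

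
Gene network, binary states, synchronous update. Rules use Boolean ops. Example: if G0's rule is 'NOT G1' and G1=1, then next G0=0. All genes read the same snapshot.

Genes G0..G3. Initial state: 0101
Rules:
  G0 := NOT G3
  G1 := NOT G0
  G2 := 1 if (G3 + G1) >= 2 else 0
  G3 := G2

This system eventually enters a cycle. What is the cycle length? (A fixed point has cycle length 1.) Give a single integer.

Answer: 2

Derivation:
Step 0: 0101
Step 1: G0=NOT G3=NOT 1=0 G1=NOT G0=NOT 0=1 G2=(1+1>=2)=1 G3=G2=0 -> 0110
Step 2: G0=NOT G3=NOT 0=1 G1=NOT G0=NOT 0=1 G2=(0+1>=2)=0 G3=G2=1 -> 1101
Step 3: G0=NOT G3=NOT 1=0 G1=NOT G0=NOT 1=0 G2=(1+1>=2)=1 G3=G2=0 -> 0010
Step 4: G0=NOT G3=NOT 0=1 G1=NOT G0=NOT 0=1 G2=(0+0>=2)=0 G3=G2=1 -> 1101
State from step 4 equals state from step 2 -> cycle length 2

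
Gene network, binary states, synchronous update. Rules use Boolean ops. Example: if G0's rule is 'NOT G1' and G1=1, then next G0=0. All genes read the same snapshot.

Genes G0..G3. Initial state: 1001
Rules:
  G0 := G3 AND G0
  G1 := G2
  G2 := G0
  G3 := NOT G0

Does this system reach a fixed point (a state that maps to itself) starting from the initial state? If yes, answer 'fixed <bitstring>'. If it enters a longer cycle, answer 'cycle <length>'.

Step 0: 1001
Step 1: G0=G3&G0=1&1=1 G1=G2=0 G2=G0=1 G3=NOT G0=NOT 1=0 -> 1010
Step 2: G0=G3&G0=0&1=0 G1=G2=1 G2=G0=1 G3=NOT G0=NOT 1=0 -> 0110
Step 3: G0=G3&G0=0&0=0 G1=G2=1 G2=G0=0 G3=NOT G0=NOT 0=1 -> 0101
Step 4: G0=G3&G0=1&0=0 G1=G2=0 G2=G0=0 G3=NOT G0=NOT 0=1 -> 0001
Step 5: G0=G3&G0=1&0=0 G1=G2=0 G2=G0=0 G3=NOT G0=NOT 0=1 -> 0001
Fixed point reached at step 4: 0001

Answer: fixed 0001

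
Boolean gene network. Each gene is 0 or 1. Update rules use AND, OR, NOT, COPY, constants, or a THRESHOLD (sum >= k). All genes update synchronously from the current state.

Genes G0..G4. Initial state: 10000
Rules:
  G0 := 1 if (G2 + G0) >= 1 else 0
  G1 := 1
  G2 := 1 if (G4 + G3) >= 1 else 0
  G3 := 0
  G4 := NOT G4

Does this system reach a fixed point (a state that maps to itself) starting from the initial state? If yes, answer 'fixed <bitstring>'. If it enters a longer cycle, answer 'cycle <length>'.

Step 0: 10000
Step 1: G0=(0+1>=1)=1 G1=1(const) G2=(0+0>=1)=0 G3=0(const) G4=NOT G4=NOT 0=1 -> 11001
Step 2: G0=(0+1>=1)=1 G1=1(const) G2=(1+0>=1)=1 G3=0(const) G4=NOT G4=NOT 1=0 -> 11100
Step 3: G0=(1+1>=1)=1 G1=1(const) G2=(0+0>=1)=0 G3=0(const) G4=NOT G4=NOT 0=1 -> 11001
Cycle of length 2 starting at step 1 -> no fixed point

Answer: cycle 2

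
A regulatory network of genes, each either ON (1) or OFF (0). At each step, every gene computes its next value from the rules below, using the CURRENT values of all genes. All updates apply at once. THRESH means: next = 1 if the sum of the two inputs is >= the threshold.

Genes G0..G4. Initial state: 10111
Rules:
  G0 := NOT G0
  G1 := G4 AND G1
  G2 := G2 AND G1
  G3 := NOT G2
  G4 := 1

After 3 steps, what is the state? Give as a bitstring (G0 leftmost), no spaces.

Step 1: G0=NOT G0=NOT 1=0 G1=G4&G1=1&0=0 G2=G2&G1=1&0=0 G3=NOT G2=NOT 1=0 G4=1(const) -> 00001
Step 2: G0=NOT G0=NOT 0=1 G1=G4&G1=1&0=0 G2=G2&G1=0&0=0 G3=NOT G2=NOT 0=1 G4=1(const) -> 10011
Step 3: G0=NOT G0=NOT 1=0 G1=G4&G1=1&0=0 G2=G2&G1=0&0=0 G3=NOT G2=NOT 0=1 G4=1(const) -> 00011

00011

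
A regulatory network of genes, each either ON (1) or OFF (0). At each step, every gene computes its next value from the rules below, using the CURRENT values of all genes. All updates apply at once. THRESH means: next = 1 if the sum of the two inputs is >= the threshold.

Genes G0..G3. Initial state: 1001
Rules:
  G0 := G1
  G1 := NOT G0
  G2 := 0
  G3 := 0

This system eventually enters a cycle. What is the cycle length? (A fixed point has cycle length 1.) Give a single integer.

Answer: 4

Derivation:
Step 0: 1001
Step 1: G0=G1=0 G1=NOT G0=NOT 1=0 G2=0(const) G3=0(const) -> 0000
Step 2: G0=G1=0 G1=NOT G0=NOT 0=1 G2=0(const) G3=0(const) -> 0100
Step 3: G0=G1=1 G1=NOT G0=NOT 0=1 G2=0(const) G3=0(const) -> 1100
Step 4: G0=G1=1 G1=NOT G0=NOT 1=0 G2=0(const) G3=0(const) -> 1000
Step 5: G0=G1=0 G1=NOT G0=NOT 1=0 G2=0(const) G3=0(const) -> 0000
State from step 5 equals state from step 1 -> cycle length 4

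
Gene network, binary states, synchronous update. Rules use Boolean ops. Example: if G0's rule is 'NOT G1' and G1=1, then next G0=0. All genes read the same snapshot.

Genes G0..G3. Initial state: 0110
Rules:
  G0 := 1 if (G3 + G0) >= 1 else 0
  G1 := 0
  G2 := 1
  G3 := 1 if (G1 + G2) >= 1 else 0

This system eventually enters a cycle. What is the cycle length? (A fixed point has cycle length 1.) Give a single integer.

Answer: 1

Derivation:
Step 0: 0110
Step 1: G0=(0+0>=1)=0 G1=0(const) G2=1(const) G3=(1+1>=1)=1 -> 0011
Step 2: G0=(1+0>=1)=1 G1=0(const) G2=1(const) G3=(0+1>=1)=1 -> 1011
Step 3: G0=(1+1>=1)=1 G1=0(const) G2=1(const) G3=(0+1>=1)=1 -> 1011
State from step 3 equals state from step 2 -> cycle length 1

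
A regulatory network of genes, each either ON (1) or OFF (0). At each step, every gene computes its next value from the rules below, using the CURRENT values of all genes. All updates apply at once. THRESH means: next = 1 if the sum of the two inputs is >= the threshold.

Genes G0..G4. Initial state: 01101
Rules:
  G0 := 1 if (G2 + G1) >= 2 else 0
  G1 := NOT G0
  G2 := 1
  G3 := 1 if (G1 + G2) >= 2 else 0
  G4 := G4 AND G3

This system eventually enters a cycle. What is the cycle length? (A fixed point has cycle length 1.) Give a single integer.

Step 0: 01101
Step 1: G0=(1+1>=2)=1 G1=NOT G0=NOT 0=1 G2=1(const) G3=(1+1>=2)=1 G4=G4&G3=1&0=0 -> 11110
Step 2: G0=(1+1>=2)=1 G1=NOT G0=NOT 1=0 G2=1(const) G3=(1+1>=2)=1 G4=G4&G3=0&1=0 -> 10110
Step 3: G0=(1+0>=2)=0 G1=NOT G0=NOT 1=0 G2=1(const) G3=(0+1>=2)=0 G4=G4&G3=0&1=0 -> 00100
Step 4: G0=(1+0>=2)=0 G1=NOT G0=NOT 0=1 G2=1(const) G3=(0+1>=2)=0 G4=G4&G3=0&0=0 -> 01100
Step 5: G0=(1+1>=2)=1 G1=NOT G0=NOT 0=1 G2=1(const) G3=(1+1>=2)=1 G4=G4&G3=0&0=0 -> 11110
State from step 5 equals state from step 1 -> cycle length 4

Answer: 4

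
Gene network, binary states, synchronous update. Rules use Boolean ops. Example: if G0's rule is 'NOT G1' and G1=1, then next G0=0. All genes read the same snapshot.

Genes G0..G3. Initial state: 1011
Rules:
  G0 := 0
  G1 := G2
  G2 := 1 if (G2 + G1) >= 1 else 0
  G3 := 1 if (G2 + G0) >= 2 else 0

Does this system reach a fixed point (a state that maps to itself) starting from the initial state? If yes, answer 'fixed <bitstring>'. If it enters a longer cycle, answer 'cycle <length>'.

Step 0: 1011
Step 1: G0=0(const) G1=G2=1 G2=(1+0>=1)=1 G3=(1+1>=2)=1 -> 0111
Step 2: G0=0(const) G1=G2=1 G2=(1+1>=1)=1 G3=(1+0>=2)=0 -> 0110
Step 3: G0=0(const) G1=G2=1 G2=(1+1>=1)=1 G3=(1+0>=2)=0 -> 0110
Fixed point reached at step 2: 0110

Answer: fixed 0110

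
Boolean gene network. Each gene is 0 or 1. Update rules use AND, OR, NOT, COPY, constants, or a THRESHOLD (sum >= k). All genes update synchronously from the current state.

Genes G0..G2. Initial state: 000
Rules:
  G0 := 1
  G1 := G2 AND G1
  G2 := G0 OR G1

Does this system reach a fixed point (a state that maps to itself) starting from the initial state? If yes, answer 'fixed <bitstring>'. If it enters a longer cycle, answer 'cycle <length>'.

Step 0: 000
Step 1: G0=1(const) G1=G2&G1=0&0=0 G2=G0|G1=0|0=0 -> 100
Step 2: G0=1(const) G1=G2&G1=0&0=0 G2=G0|G1=1|0=1 -> 101
Step 3: G0=1(const) G1=G2&G1=1&0=0 G2=G0|G1=1|0=1 -> 101
Fixed point reached at step 2: 101

Answer: fixed 101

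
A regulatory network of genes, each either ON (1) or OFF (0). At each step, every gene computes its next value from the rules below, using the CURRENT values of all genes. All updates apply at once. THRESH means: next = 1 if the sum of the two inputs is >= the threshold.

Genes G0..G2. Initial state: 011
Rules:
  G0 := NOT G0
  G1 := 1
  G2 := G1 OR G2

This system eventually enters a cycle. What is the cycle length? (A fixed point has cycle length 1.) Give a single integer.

Answer: 2

Derivation:
Step 0: 011
Step 1: G0=NOT G0=NOT 0=1 G1=1(const) G2=G1|G2=1|1=1 -> 111
Step 2: G0=NOT G0=NOT 1=0 G1=1(const) G2=G1|G2=1|1=1 -> 011
State from step 2 equals state from step 0 -> cycle length 2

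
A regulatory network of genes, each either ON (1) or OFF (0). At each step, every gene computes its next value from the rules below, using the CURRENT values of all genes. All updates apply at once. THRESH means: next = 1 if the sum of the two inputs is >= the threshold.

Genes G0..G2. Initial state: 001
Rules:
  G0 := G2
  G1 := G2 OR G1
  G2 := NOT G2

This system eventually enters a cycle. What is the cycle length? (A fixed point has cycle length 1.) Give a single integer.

Answer: 2

Derivation:
Step 0: 001
Step 1: G0=G2=1 G1=G2|G1=1|0=1 G2=NOT G2=NOT 1=0 -> 110
Step 2: G0=G2=0 G1=G2|G1=0|1=1 G2=NOT G2=NOT 0=1 -> 011
Step 3: G0=G2=1 G1=G2|G1=1|1=1 G2=NOT G2=NOT 1=0 -> 110
State from step 3 equals state from step 1 -> cycle length 2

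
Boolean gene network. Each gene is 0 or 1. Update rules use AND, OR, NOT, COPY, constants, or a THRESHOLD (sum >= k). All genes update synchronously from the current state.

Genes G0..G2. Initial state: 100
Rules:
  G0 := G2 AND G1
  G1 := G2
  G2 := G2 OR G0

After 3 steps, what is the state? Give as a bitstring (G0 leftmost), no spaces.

Step 1: G0=G2&G1=0&0=0 G1=G2=0 G2=G2|G0=0|1=1 -> 001
Step 2: G0=G2&G1=1&0=0 G1=G2=1 G2=G2|G0=1|0=1 -> 011
Step 3: G0=G2&G1=1&1=1 G1=G2=1 G2=G2|G0=1|0=1 -> 111

111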